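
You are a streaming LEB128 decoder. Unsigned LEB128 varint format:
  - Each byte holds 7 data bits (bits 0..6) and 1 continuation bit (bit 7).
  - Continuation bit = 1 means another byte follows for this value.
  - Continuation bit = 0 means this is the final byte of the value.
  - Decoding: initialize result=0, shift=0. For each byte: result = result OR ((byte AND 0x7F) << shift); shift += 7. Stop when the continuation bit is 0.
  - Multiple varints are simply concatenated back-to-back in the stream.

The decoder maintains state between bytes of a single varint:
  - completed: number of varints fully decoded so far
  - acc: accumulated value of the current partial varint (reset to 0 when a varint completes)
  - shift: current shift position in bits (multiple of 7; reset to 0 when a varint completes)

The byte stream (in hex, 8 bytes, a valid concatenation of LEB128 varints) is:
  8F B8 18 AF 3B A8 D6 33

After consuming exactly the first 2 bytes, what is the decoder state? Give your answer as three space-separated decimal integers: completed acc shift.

byte[0]=0x8F cont=1 payload=0x0F: acc |= 15<<0 -> completed=0 acc=15 shift=7
byte[1]=0xB8 cont=1 payload=0x38: acc |= 56<<7 -> completed=0 acc=7183 shift=14

Answer: 0 7183 14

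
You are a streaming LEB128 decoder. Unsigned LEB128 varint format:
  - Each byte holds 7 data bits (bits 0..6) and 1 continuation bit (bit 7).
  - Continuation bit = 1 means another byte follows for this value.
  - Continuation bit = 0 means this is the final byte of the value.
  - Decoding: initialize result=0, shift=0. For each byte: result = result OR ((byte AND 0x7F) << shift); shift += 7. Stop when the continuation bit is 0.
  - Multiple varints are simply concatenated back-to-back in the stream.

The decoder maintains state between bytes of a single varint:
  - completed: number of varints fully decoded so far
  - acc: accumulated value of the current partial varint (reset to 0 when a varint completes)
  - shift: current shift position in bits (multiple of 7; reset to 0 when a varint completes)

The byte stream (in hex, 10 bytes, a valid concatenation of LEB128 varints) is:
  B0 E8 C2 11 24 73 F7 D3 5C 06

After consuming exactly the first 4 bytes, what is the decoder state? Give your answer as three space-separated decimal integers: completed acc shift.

byte[0]=0xB0 cont=1 payload=0x30: acc |= 48<<0 -> completed=0 acc=48 shift=7
byte[1]=0xE8 cont=1 payload=0x68: acc |= 104<<7 -> completed=0 acc=13360 shift=14
byte[2]=0xC2 cont=1 payload=0x42: acc |= 66<<14 -> completed=0 acc=1094704 shift=21
byte[3]=0x11 cont=0 payload=0x11: varint #1 complete (value=36746288); reset -> completed=1 acc=0 shift=0

Answer: 1 0 0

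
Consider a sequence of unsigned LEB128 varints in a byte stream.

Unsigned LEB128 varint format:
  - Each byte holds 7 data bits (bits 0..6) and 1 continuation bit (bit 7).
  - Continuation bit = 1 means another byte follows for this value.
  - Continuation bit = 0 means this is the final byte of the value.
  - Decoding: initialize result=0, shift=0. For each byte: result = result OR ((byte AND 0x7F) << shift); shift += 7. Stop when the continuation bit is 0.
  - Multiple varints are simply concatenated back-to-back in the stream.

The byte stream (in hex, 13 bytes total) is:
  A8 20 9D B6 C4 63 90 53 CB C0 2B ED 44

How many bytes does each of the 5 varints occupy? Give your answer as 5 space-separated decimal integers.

Answer: 2 4 2 3 2

Derivation:
  byte[0]=0xA8 cont=1 payload=0x28=40: acc |= 40<<0 -> acc=40 shift=7
  byte[1]=0x20 cont=0 payload=0x20=32: acc |= 32<<7 -> acc=4136 shift=14 [end]
Varint 1: bytes[0:2] = A8 20 -> value 4136 (2 byte(s))
  byte[2]=0x9D cont=1 payload=0x1D=29: acc |= 29<<0 -> acc=29 shift=7
  byte[3]=0xB6 cont=1 payload=0x36=54: acc |= 54<<7 -> acc=6941 shift=14
  byte[4]=0xC4 cont=1 payload=0x44=68: acc |= 68<<14 -> acc=1121053 shift=21
  byte[5]=0x63 cont=0 payload=0x63=99: acc |= 99<<21 -> acc=208739101 shift=28 [end]
Varint 2: bytes[2:6] = 9D B6 C4 63 -> value 208739101 (4 byte(s))
  byte[6]=0x90 cont=1 payload=0x10=16: acc |= 16<<0 -> acc=16 shift=7
  byte[7]=0x53 cont=0 payload=0x53=83: acc |= 83<<7 -> acc=10640 shift=14 [end]
Varint 3: bytes[6:8] = 90 53 -> value 10640 (2 byte(s))
  byte[8]=0xCB cont=1 payload=0x4B=75: acc |= 75<<0 -> acc=75 shift=7
  byte[9]=0xC0 cont=1 payload=0x40=64: acc |= 64<<7 -> acc=8267 shift=14
  byte[10]=0x2B cont=0 payload=0x2B=43: acc |= 43<<14 -> acc=712779 shift=21 [end]
Varint 4: bytes[8:11] = CB C0 2B -> value 712779 (3 byte(s))
  byte[11]=0xED cont=1 payload=0x6D=109: acc |= 109<<0 -> acc=109 shift=7
  byte[12]=0x44 cont=0 payload=0x44=68: acc |= 68<<7 -> acc=8813 shift=14 [end]
Varint 5: bytes[11:13] = ED 44 -> value 8813 (2 byte(s))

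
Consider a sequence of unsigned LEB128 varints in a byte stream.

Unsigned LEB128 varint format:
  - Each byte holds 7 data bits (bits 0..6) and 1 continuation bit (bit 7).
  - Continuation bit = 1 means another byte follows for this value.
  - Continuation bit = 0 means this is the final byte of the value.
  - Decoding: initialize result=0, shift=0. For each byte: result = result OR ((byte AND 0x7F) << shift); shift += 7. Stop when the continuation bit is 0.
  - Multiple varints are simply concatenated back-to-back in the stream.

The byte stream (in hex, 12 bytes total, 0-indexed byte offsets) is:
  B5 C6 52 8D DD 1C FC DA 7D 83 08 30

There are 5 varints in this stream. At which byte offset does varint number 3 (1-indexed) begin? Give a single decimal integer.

  byte[0]=0xB5 cont=1 payload=0x35=53: acc |= 53<<0 -> acc=53 shift=7
  byte[1]=0xC6 cont=1 payload=0x46=70: acc |= 70<<7 -> acc=9013 shift=14
  byte[2]=0x52 cont=0 payload=0x52=82: acc |= 82<<14 -> acc=1352501 shift=21 [end]
Varint 1: bytes[0:3] = B5 C6 52 -> value 1352501 (3 byte(s))
  byte[3]=0x8D cont=1 payload=0x0D=13: acc |= 13<<0 -> acc=13 shift=7
  byte[4]=0xDD cont=1 payload=0x5D=93: acc |= 93<<7 -> acc=11917 shift=14
  byte[5]=0x1C cont=0 payload=0x1C=28: acc |= 28<<14 -> acc=470669 shift=21 [end]
Varint 2: bytes[3:6] = 8D DD 1C -> value 470669 (3 byte(s))
  byte[6]=0xFC cont=1 payload=0x7C=124: acc |= 124<<0 -> acc=124 shift=7
  byte[7]=0xDA cont=1 payload=0x5A=90: acc |= 90<<7 -> acc=11644 shift=14
  byte[8]=0x7D cont=0 payload=0x7D=125: acc |= 125<<14 -> acc=2059644 shift=21 [end]
Varint 3: bytes[6:9] = FC DA 7D -> value 2059644 (3 byte(s))
  byte[9]=0x83 cont=1 payload=0x03=3: acc |= 3<<0 -> acc=3 shift=7
  byte[10]=0x08 cont=0 payload=0x08=8: acc |= 8<<7 -> acc=1027 shift=14 [end]
Varint 4: bytes[9:11] = 83 08 -> value 1027 (2 byte(s))
  byte[11]=0x30 cont=0 payload=0x30=48: acc |= 48<<0 -> acc=48 shift=7 [end]
Varint 5: bytes[11:12] = 30 -> value 48 (1 byte(s))

Answer: 6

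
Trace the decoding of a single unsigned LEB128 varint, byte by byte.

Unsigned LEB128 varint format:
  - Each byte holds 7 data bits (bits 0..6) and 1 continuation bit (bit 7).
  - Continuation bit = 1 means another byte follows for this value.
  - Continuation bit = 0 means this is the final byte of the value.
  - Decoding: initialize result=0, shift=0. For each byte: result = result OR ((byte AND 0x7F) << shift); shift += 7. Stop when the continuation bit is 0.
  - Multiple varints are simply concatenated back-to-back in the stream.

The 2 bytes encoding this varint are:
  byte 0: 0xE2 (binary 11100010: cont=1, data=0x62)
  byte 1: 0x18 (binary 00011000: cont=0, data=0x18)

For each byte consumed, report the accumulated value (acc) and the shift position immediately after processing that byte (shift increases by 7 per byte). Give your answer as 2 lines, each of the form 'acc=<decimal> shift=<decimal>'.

Answer: acc=98 shift=7
acc=3170 shift=14

Derivation:
byte 0=0xE2: payload=0x62=98, contrib = 98<<0 = 98; acc -> 98, shift -> 7
byte 1=0x18: payload=0x18=24, contrib = 24<<7 = 3072; acc -> 3170, shift -> 14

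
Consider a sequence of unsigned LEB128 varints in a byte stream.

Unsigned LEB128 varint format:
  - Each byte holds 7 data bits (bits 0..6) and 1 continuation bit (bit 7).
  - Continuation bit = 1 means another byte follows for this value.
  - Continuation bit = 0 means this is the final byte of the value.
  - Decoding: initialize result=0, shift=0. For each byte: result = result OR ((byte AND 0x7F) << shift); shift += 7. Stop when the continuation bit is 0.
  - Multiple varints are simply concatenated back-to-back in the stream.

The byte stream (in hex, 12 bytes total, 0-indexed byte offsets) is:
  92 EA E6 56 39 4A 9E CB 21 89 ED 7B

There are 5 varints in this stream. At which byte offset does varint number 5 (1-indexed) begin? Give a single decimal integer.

Answer: 9

Derivation:
  byte[0]=0x92 cont=1 payload=0x12=18: acc |= 18<<0 -> acc=18 shift=7
  byte[1]=0xEA cont=1 payload=0x6A=106: acc |= 106<<7 -> acc=13586 shift=14
  byte[2]=0xE6 cont=1 payload=0x66=102: acc |= 102<<14 -> acc=1684754 shift=21
  byte[3]=0x56 cont=0 payload=0x56=86: acc |= 86<<21 -> acc=182039826 shift=28 [end]
Varint 1: bytes[0:4] = 92 EA E6 56 -> value 182039826 (4 byte(s))
  byte[4]=0x39 cont=0 payload=0x39=57: acc |= 57<<0 -> acc=57 shift=7 [end]
Varint 2: bytes[4:5] = 39 -> value 57 (1 byte(s))
  byte[5]=0x4A cont=0 payload=0x4A=74: acc |= 74<<0 -> acc=74 shift=7 [end]
Varint 3: bytes[5:6] = 4A -> value 74 (1 byte(s))
  byte[6]=0x9E cont=1 payload=0x1E=30: acc |= 30<<0 -> acc=30 shift=7
  byte[7]=0xCB cont=1 payload=0x4B=75: acc |= 75<<7 -> acc=9630 shift=14
  byte[8]=0x21 cont=0 payload=0x21=33: acc |= 33<<14 -> acc=550302 shift=21 [end]
Varint 4: bytes[6:9] = 9E CB 21 -> value 550302 (3 byte(s))
  byte[9]=0x89 cont=1 payload=0x09=9: acc |= 9<<0 -> acc=9 shift=7
  byte[10]=0xED cont=1 payload=0x6D=109: acc |= 109<<7 -> acc=13961 shift=14
  byte[11]=0x7B cont=0 payload=0x7B=123: acc |= 123<<14 -> acc=2029193 shift=21 [end]
Varint 5: bytes[9:12] = 89 ED 7B -> value 2029193 (3 byte(s))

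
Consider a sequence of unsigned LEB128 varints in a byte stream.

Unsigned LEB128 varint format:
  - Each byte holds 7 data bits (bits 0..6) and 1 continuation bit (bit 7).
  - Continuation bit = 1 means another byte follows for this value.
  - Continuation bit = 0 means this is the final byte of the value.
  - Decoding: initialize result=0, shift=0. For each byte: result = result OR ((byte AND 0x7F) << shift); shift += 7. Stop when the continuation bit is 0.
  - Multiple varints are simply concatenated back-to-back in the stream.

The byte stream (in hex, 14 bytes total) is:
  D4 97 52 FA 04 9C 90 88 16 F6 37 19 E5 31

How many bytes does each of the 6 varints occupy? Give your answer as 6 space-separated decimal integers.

  byte[0]=0xD4 cont=1 payload=0x54=84: acc |= 84<<0 -> acc=84 shift=7
  byte[1]=0x97 cont=1 payload=0x17=23: acc |= 23<<7 -> acc=3028 shift=14
  byte[2]=0x52 cont=0 payload=0x52=82: acc |= 82<<14 -> acc=1346516 shift=21 [end]
Varint 1: bytes[0:3] = D4 97 52 -> value 1346516 (3 byte(s))
  byte[3]=0xFA cont=1 payload=0x7A=122: acc |= 122<<0 -> acc=122 shift=7
  byte[4]=0x04 cont=0 payload=0x04=4: acc |= 4<<7 -> acc=634 shift=14 [end]
Varint 2: bytes[3:5] = FA 04 -> value 634 (2 byte(s))
  byte[5]=0x9C cont=1 payload=0x1C=28: acc |= 28<<0 -> acc=28 shift=7
  byte[6]=0x90 cont=1 payload=0x10=16: acc |= 16<<7 -> acc=2076 shift=14
  byte[7]=0x88 cont=1 payload=0x08=8: acc |= 8<<14 -> acc=133148 shift=21
  byte[8]=0x16 cont=0 payload=0x16=22: acc |= 22<<21 -> acc=46270492 shift=28 [end]
Varint 3: bytes[5:9] = 9C 90 88 16 -> value 46270492 (4 byte(s))
  byte[9]=0xF6 cont=1 payload=0x76=118: acc |= 118<<0 -> acc=118 shift=7
  byte[10]=0x37 cont=0 payload=0x37=55: acc |= 55<<7 -> acc=7158 shift=14 [end]
Varint 4: bytes[9:11] = F6 37 -> value 7158 (2 byte(s))
  byte[11]=0x19 cont=0 payload=0x19=25: acc |= 25<<0 -> acc=25 shift=7 [end]
Varint 5: bytes[11:12] = 19 -> value 25 (1 byte(s))
  byte[12]=0xE5 cont=1 payload=0x65=101: acc |= 101<<0 -> acc=101 shift=7
  byte[13]=0x31 cont=0 payload=0x31=49: acc |= 49<<7 -> acc=6373 shift=14 [end]
Varint 6: bytes[12:14] = E5 31 -> value 6373 (2 byte(s))

Answer: 3 2 4 2 1 2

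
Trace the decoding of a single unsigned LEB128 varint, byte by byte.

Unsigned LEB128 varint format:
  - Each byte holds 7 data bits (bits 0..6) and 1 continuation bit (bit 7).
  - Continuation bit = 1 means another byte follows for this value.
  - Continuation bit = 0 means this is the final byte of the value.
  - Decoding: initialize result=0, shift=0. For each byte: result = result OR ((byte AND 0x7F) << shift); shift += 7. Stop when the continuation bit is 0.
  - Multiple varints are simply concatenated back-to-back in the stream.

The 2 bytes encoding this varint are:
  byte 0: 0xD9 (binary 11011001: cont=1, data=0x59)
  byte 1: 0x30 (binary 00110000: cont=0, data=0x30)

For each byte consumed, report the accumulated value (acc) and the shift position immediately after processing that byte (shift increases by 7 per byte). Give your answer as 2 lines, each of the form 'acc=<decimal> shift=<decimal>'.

Answer: acc=89 shift=7
acc=6233 shift=14

Derivation:
byte 0=0xD9: payload=0x59=89, contrib = 89<<0 = 89; acc -> 89, shift -> 7
byte 1=0x30: payload=0x30=48, contrib = 48<<7 = 6144; acc -> 6233, shift -> 14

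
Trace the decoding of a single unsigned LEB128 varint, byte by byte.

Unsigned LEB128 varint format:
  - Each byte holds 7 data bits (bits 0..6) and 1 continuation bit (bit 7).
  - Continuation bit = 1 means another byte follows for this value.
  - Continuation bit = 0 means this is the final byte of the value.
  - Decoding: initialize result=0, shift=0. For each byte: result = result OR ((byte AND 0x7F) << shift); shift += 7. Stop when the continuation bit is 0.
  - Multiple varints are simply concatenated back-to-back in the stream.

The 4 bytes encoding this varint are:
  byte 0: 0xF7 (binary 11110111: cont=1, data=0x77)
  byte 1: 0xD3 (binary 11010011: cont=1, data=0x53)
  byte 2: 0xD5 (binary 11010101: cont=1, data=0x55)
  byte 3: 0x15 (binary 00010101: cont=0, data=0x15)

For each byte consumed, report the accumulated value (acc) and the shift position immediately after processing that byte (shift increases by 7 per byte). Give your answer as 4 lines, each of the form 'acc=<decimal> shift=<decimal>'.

byte 0=0xF7: payload=0x77=119, contrib = 119<<0 = 119; acc -> 119, shift -> 7
byte 1=0xD3: payload=0x53=83, contrib = 83<<7 = 10624; acc -> 10743, shift -> 14
byte 2=0xD5: payload=0x55=85, contrib = 85<<14 = 1392640; acc -> 1403383, shift -> 21
byte 3=0x15: payload=0x15=21, contrib = 21<<21 = 44040192; acc -> 45443575, shift -> 28

Answer: acc=119 shift=7
acc=10743 shift=14
acc=1403383 shift=21
acc=45443575 shift=28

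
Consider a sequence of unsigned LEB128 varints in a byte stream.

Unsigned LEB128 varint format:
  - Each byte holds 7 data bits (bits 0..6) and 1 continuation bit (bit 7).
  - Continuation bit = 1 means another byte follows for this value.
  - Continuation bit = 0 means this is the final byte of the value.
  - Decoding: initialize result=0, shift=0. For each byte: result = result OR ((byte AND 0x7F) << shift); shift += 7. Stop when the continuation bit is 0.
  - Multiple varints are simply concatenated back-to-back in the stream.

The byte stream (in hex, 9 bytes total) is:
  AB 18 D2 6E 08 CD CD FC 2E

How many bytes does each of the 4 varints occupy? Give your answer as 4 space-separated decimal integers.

Answer: 2 2 1 4

Derivation:
  byte[0]=0xAB cont=1 payload=0x2B=43: acc |= 43<<0 -> acc=43 shift=7
  byte[1]=0x18 cont=0 payload=0x18=24: acc |= 24<<7 -> acc=3115 shift=14 [end]
Varint 1: bytes[0:2] = AB 18 -> value 3115 (2 byte(s))
  byte[2]=0xD2 cont=1 payload=0x52=82: acc |= 82<<0 -> acc=82 shift=7
  byte[3]=0x6E cont=0 payload=0x6E=110: acc |= 110<<7 -> acc=14162 shift=14 [end]
Varint 2: bytes[2:4] = D2 6E -> value 14162 (2 byte(s))
  byte[4]=0x08 cont=0 payload=0x08=8: acc |= 8<<0 -> acc=8 shift=7 [end]
Varint 3: bytes[4:5] = 08 -> value 8 (1 byte(s))
  byte[5]=0xCD cont=1 payload=0x4D=77: acc |= 77<<0 -> acc=77 shift=7
  byte[6]=0xCD cont=1 payload=0x4D=77: acc |= 77<<7 -> acc=9933 shift=14
  byte[7]=0xFC cont=1 payload=0x7C=124: acc |= 124<<14 -> acc=2041549 shift=21
  byte[8]=0x2E cont=0 payload=0x2E=46: acc |= 46<<21 -> acc=98510541 shift=28 [end]
Varint 4: bytes[5:9] = CD CD FC 2E -> value 98510541 (4 byte(s))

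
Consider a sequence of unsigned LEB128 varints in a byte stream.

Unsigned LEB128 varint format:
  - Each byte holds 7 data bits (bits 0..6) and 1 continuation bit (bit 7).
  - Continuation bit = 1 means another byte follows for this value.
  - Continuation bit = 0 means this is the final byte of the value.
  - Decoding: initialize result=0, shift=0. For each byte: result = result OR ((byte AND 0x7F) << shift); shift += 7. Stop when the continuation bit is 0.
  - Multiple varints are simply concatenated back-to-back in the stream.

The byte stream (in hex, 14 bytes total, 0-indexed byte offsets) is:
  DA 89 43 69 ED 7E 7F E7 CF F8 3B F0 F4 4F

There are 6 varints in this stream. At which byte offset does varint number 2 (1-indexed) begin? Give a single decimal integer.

  byte[0]=0xDA cont=1 payload=0x5A=90: acc |= 90<<0 -> acc=90 shift=7
  byte[1]=0x89 cont=1 payload=0x09=9: acc |= 9<<7 -> acc=1242 shift=14
  byte[2]=0x43 cont=0 payload=0x43=67: acc |= 67<<14 -> acc=1098970 shift=21 [end]
Varint 1: bytes[0:3] = DA 89 43 -> value 1098970 (3 byte(s))
  byte[3]=0x69 cont=0 payload=0x69=105: acc |= 105<<0 -> acc=105 shift=7 [end]
Varint 2: bytes[3:4] = 69 -> value 105 (1 byte(s))
  byte[4]=0xED cont=1 payload=0x6D=109: acc |= 109<<0 -> acc=109 shift=7
  byte[5]=0x7E cont=0 payload=0x7E=126: acc |= 126<<7 -> acc=16237 shift=14 [end]
Varint 3: bytes[4:6] = ED 7E -> value 16237 (2 byte(s))
  byte[6]=0x7F cont=0 payload=0x7F=127: acc |= 127<<0 -> acc=127 shift=7 [end]
Varint 4: bytes[6:7] = 7F -> value 127 (1 byte(s))
  byte[7]=0xE7 cont=1 payload=0x67=103: acc |= 103<<0 -> acc=103 shift=7
  byte[8]=0xCF cont=1 payload=0x4F=79: acc |= 79<<7 -> acc=10215 shift=14
  byte[9]=0xF8 cont=1 payload=0x78=120: acc |= 120<<14 -> acc=1976295 shift=21
  byte[10]=0x3B cont=0 payload=0x3B=59: acc |= 59<<21 -> acc=125708263 shift=28 [end]
Varint 5: bytes[7:11] = E7 CF F8 3B -> value 125708263 (4 byte(s))
  byte[11]=0xF0 cont=1 payload=0x70=112: acc |= 112<<0 -> acc=112 shift=7
  byte[12]=0xF4 cont=1 payload=0x74=116: acc |= 116<<7 -> acc=14960 shift=14
  byte[13]=0x4F cont=0 payload=0x4F=79: acc |= 79<<14 -> acc=1309296 shift=21 [end]
Varint 6: bytes[11:14] = F0 F4 4F -> value 1309296 (3 byte(s))

Answer: 3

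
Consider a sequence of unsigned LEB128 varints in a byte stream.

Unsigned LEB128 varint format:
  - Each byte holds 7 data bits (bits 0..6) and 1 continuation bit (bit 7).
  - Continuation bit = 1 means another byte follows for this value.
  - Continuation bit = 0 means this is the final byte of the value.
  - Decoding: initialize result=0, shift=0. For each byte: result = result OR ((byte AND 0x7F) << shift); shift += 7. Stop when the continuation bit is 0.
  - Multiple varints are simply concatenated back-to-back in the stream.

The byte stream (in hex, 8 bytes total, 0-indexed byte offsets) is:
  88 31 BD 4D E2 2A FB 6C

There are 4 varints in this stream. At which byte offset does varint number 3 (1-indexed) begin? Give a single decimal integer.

Answer: 4

Derivation:
  byte[0]=0x88 cont=1 payload=0x08=8: acc |= 8<<0 -> acc=8 shift=7
  byte[1]=0x31 cont=0 payload=0x31=49: acc |= 49<<7 -> acc=6280 shift=14 [end]
Varint 1: bytes[0:2] = 88 31 -> value 6280 (2 byte(s))
  byte[2]=0xBD cont=1 payload=0x3D=61: acc |= 61<<0 -> acc=61 shift=7
  byte[3]=0x4D cont=0 payload=0x4D=77: acc |= 77<<7 -> acc=9917 shift=14 [end]
Varint 2: bytes[2:4] = BD 4D -> value 9917 (2 byte(s))
  byte[4]=0xE2 cont=1 payload=0x62=98: acc |= 98<<0 -> acc=98 shift=7
  byte[5]=0x2A cont=0 payload=0x2A=42: acc |= 42<<7 -> acc=5474 shift=14 [end]
Varint 3: bytes[4:6] = E2 2A -> value 5474 (2 byte(s))
  byte[6]=0xFB cont=1 payload=0x7B=123: acc |= 123<<0 -> acc=123 shift=7
  byte[7]=0x6C cont=0 payload=0x6C=108: acc |= 108<<7 -> acc=13947 shift=14 [end]
Varint 4: bytes[6:8] = FB 6C -> value 13947 (2 byte(s))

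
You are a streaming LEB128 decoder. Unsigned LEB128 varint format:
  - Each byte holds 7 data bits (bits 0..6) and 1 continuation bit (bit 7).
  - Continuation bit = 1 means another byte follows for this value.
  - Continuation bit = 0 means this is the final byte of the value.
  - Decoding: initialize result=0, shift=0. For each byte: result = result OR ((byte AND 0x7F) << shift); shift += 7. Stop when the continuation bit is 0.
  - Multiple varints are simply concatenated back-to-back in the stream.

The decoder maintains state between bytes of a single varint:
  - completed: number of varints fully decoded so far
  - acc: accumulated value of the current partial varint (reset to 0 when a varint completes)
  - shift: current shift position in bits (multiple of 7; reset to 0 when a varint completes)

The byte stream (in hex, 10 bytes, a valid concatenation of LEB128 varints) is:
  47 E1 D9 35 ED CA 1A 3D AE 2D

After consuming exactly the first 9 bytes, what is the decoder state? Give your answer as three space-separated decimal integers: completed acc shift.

Answer: 4 46 7

Derivation:
byte[0]=0x47 cont=0 payload=0x47: varint #1 complete (value=71); reset -> completed=1 acc=0 shift=0
byte[1]=0xE1 cont=1 payload=0x61: acc |= 97<<0 -> completed=1 acc=97 shift=7
byte[2]=0xD9 cont=1 payload=0x59: acc |= 89<<7 -> completed=1 acc=11489 shift=14
byte[3]=0x35 cont=0 payload=0x35: varint #2 complete (value=879841); reset -> completed=2 acc=0 shift=0
byte[4]=0xED cont=1 payload=0x6D: acc |= 109<<0 -> completed=2 acc=109 shift=7
byte[5]=0xCA cont=1 payload=0x4A: acc |= 74<<7 -> completed=2 acc=9581 shift=14
byte[6]=0x1A cont=0 payload=0x1A: varint #3 complete (value=435565); reset -> completed=3 acc=0 shift=0
byte[7]=0x3D cont=0 payload=0x3D: varint #4 complete (value=61); reset -> completed=4 acc=0 shift=0
byte[8]=0xAE cont=1 payload=0x2E: acc |= 46<<0 -> completed=4 acc=46 shift=7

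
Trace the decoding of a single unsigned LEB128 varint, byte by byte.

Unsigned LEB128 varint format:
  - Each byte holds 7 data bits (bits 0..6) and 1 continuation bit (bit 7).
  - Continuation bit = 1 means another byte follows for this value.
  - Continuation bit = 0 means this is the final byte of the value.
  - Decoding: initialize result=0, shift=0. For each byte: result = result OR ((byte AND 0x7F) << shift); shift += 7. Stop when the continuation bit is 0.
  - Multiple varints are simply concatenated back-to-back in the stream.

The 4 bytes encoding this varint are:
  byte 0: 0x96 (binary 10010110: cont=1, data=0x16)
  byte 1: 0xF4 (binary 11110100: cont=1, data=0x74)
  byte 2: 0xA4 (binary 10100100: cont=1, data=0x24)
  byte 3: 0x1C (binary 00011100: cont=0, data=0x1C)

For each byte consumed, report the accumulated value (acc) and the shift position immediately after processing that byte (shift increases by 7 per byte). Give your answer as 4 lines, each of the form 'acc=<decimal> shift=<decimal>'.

Answer: acc=22 shift=7
acc=14870 shift=14
acc=604694 shift=21
acc=59324950 shift=28

Derivation:
byte 0=0x96: payload=0x16=22, contrib = 22<<0 = 22; acc -> 22, shift -> 7
byte 1=0xF4: payload=0x74=116, contrib = 116<<7 = 14848; acc -> 14870, shift -> 14
byte 2=0xA4: payload=0x24=36, contrib = 36<<14 = 589824; acc -> 604694, shift -> 21
byte 3=0x1C: payload=0x1C=28, contrib = 28<<21 = 58720256; acc -> 59324950, shift -> 28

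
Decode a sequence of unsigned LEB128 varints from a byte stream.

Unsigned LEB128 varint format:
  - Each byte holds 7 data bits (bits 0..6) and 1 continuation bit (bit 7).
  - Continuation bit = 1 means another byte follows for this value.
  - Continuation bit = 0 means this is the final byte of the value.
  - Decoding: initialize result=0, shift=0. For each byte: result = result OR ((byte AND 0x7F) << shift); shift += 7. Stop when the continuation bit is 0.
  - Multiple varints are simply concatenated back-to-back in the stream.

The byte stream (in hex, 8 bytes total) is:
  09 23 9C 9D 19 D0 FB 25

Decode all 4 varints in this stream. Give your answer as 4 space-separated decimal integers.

Answer: 9 35 413340 622032

Derivation:
  byte[0]=0x09 cont=0 payload=0x09=9: acc |= 9<<0 -> acc=9 shift=7 [end]
Varint 1: bytes[0:1] = 09 -> value 9 (1 byte(s))
  byte[1]=0x23 cont=0 payload=0x23=35: acc |= 35<<0 -> acc=35 shift=7 [end]
Varint 2: bytes[1:2] = 23 -> value 35 (1 byte(s))
  byte[2]=0x9C cont=1 payload=0x1C=28: acc |= 28<<0 -> acc=28 shift=7
  byte[3]=0x9D cont=1 payload=0x1D=29: acc |= 29<<7 -> acc=3740 shift=14
  byte[4]=0x19 cont=0 payload=0x19=25: acc |= 25<<14 -> acc=413340 shift=21 [end]
Varint 3: bytes[2:5] = 9C 9D 19 -> value 413340 (3 byte(s))
  byte[5]=0xD0 cont=1 payload=0x50=80: acc |= 80<<0 -> acc=80 shift=7
  byte[6]=0xFB cont=1 payload=0x7B=123: acc |= 123<<7 -> acc=15824 shift=14
  byte[7]=0x25 cont=0 payload=0x25=37: acc |= 37<<14 -> acc=622032 shift=21 [end]
Varint 4: bytes[5:8] = D0 FB 25 -> value 622032 (3 byte(s))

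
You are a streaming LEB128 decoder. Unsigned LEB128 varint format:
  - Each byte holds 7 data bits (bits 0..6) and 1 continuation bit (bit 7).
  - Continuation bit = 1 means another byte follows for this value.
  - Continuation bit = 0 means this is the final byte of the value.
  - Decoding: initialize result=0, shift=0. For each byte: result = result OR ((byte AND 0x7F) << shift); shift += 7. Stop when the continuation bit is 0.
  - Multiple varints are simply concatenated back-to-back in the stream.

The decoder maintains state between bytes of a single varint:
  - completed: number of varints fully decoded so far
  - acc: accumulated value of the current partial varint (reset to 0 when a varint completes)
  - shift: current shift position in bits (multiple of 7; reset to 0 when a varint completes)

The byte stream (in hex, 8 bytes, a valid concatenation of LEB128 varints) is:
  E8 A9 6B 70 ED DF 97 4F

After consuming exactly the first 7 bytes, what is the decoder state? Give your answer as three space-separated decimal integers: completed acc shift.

byte[0]=0xE8 cont=1 payload=0x68: acc |= 104<<0 -> completed=0 acc=104 shift=7
byte[1]=0xA9 cont=1 payload=0x29: acc |= 41<<7 -> completed=0 acc=5352 shift=14
byte[2]=0x6B cont=0 payload=0x6B: varint #1 complete (value=1758440); reset -> completed=1 acc=0 shift=0
byte[3]=0x70 cont=0 payload=0x70: varint #2 complete (value=112); reset -> completed=2 acc=0 shift=0
byte[4]=0xED cont=1 payload=0x6D: acc |= 109<<0 -> completed=2 acc=109 shift=7
byte[5]=0xDF cont=1 payload=0x5F: acc |= 95<<7 -> completed=2 acc=12269 shift=14
byte[6]=0x97 cont=1 payload=0x17: acc |= 23<<14 -> completed=2 acc=389101 shift=21

Answer: 2 389101 21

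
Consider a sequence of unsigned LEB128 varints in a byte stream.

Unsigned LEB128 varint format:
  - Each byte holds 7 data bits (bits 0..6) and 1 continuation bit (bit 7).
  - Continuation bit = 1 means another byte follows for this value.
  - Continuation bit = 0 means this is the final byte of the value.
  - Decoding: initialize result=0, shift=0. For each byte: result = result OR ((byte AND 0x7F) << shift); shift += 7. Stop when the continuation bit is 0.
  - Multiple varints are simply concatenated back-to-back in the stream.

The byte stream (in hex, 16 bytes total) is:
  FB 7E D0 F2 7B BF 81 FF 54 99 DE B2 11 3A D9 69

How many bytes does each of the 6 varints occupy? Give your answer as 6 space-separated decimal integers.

Answer: 2 3 4 4 1 2

Derivation:
  byte[0]=0xFB cont=1 payload=0x7B=123: acc |= 123<<0 -> acc=123 shift=7
  byte[1]=0x7E cont=0 payload=0x7E=126: acc |= 126<<7 -> acc=16251 shift=14 [end]
Varint 1: bytes[0:2] = FB 7E -> value 16251 (2 byte(s))
  byte[2]=0xD0 cont=1 payload=0x50=80: acc |= 80<<0 -> acc=80 shift=7
  byte[3]=0xF2 cont=1 payload=0x72=114: acc |= 114<<7 -> acc=14672 shift=14
  byte[4]=0x7B cont=0 payload=0x7B=123: acc |= 123<<14 -> acc=2029904 shift=21 [end]
Varint 2: bytes[2:5] = D0 F2 7B -> value 2029904 (3 byte(s))
  byte[5]=0xBF cont=1 payload=0x3F=63: acc |= 63<<0 -> acc=63 shift=7
  byte[6]=0x81 cont=1 payload=0x01=1: acc |= 1<<7 -> acc=191 shift=14
  byte[7]=0xFF cont=1 payload=0x7F=127: acc |= 127<<14 -> acc=2080959 shift=21
  byte[8]=0x54 cont=0 payload=0x54=84: acc |= 84<<21 -> acc=178241727 shift=28 [end]
Varint 3: bytes[5:9] = BF 81 FF 54 -> value 178241727 (4 byte(s))
  byte[9]=0x99 cont=1 payload=0x19=25: acc |= 25<<0 -> acc=25 shift=7
  byte[10]=0xDE cont=1 payload=0x5E=94: acc |= 94<<7 -> acc=12057 shift=14
  byte[11]=0xB2 cont=1 payload=0x32=50: acc |= 50<<14 -> acc=831257 shift=21
  byte[12]=0x11 cont=0 payload=0x11=17: acc |= 17<<21 -> acc=36482841 shift=28 [end]
Varint 4: bytes[9:13] = 99 DE B2 11 -> value 36482841 (4 byte(s))
  byte[13]=0x3A cont=0 payload=0x3A=58: acc |= 58<<0 -> acc=58 shift=7 [end]
Varint 5: bytes[13:14] = 3A -> value 58 (1 byte(s))
  byte[14]=0xD9 cont=1 payload=0x59=89: acc |= 89<<0 -> acc=89 shift=7
  byte[15]=0x69 cont=0 payload=0x69=105: acc |= 105<<7 -> acc=13529 shift=14 [end]
Varint 6: bytes[14:16] = D9 69 -> value 13529 (2 byte(s))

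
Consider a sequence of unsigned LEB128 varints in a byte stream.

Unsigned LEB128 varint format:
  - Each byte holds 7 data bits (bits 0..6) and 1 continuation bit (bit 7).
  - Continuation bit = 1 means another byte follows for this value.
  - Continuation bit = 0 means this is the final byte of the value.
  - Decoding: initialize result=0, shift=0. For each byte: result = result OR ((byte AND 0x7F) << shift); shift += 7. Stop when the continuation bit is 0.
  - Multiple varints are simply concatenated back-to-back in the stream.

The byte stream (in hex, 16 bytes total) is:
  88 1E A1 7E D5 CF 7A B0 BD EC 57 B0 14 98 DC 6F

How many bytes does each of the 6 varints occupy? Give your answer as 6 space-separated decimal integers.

  byte[0]=0x88 cont=1 payload=0x08=8: acc |= 8<<0 -> acc=8 shift=7
  byte[1]=0x1E cont=0 payload=0x1E=30: acc |= 30<<7 -> acc=3848 shift=14 [end]
Varint 1: bytes[0:2] = 88 1E -> value 3848 (2 byte(s))
  byte[2]=0xA1 cont=1 payload=0x21=33: acc |= 33<<0 -> acc=33 shift=7
  byte[3]=0x7E cont=0 payload=0x7E=126: acc |= 126<<7 -> acc=16161 shift=14 [end]
Varint 2: bytes[2:4] = A1 7E -> value 16161 (2 byte(s))
  byte[4]=0xD5 cont=1 payload=0x55=85: acc |= 85<<0 -> acc=85 shift=7
  byte[5]=0xCF cont=1 payload=0x4F=79: acc |= 79<<7 -> acc=10197 shift=14
  byte[6]=0x7A cont=0 payload=0x7A=122: acc |= 122<<14 -> acc=2009045 shift=21 [end]
Varint 3: bytes[4:7] = D5 CF 7A -> value 2009045 (3 byte(s))
  byte[7]=0xB0 cont=1 payload=0x30=48: acc |= 48<<0 -> acc=48 shift=7
  byte[8]=0xBD cont=1 payload=0x3D=61: acc |= 61<<7 -> acc=7856 shift=14
  byte[9]=0xEC cont=1 payload=0x6C=108: acc |= 108<<14 -> acc=1777328 shift=21
  byte[10]=0x57 cont=0 payload=0x57=87: acc |= 87<<21 -> acc=184229552 shift=28 [end]
Varint 4: bytes[7:11] = B0 BD EC 57 -> value 184229552 (4 byte(s))
  byte[11]=0xB0 cont=1 payload=0x30=48: acc |= 48<<0 -> acc=48 shift=7
  byte[12]=0x14 cont=0 payload=0x14=20: acc |= 20<<7 -> acc=2608 shift=14 [end]
Varint 5: bytes[11:13] = B0 14 -> value 2608 (2 byte(s))
  byte[13]=0x98 cont=1 payload=0x18=24: acc |= 24<<0 -> acc=24 shift=7
  byte[14]=0xDC cont=1 payload=0x5C=92: acc |= 92<<7 -> acc=11800 shift=14
  byte[15]=0x6F cont=0 payload=0x6F=111: acc |= 111<<14 -> acc=1830424 shift=21 [end]
Varint 6: bytes[13:16] = 98 DC 6F -> value 1830424 (3 byte(s))

Answer: 2 2 3 4 2 3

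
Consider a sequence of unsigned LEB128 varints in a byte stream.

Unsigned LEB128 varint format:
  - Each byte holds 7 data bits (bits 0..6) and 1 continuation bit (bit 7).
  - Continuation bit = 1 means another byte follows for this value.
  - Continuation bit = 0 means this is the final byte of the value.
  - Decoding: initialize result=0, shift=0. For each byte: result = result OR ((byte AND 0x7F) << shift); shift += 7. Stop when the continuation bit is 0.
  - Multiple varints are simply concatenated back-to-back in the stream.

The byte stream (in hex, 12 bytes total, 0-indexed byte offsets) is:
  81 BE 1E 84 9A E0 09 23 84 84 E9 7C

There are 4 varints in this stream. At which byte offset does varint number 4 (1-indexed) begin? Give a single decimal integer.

Answer: 8

Derivation:
  byte[0]=0x81 cont=1 payload=0x01=1: acc |= 1<<0 -> acc=1 shift=7
  byte[1]=0xBE cont=1 payload=0x3E=62: acc |= 62<<7 -> acc=7937 shift=14
  byte[2]=0x1E cont=0 payload=0x1E=30: acc |= 30<<14 -> acc=499457 shift=21 [end]
Varint 1: bytes[0:3] = 81 BE 1E -> value 499457 (3 byte(s))
  byte[3]=0x84 cont=1 payload=0x04=4: acc |= 4<<0 -> acc=4 shift=7
  byte[4]=0x9A cont=1 payload=0x1A=26: acc |= 26<<7 -> acc=3332 shift=14
  byte[5]=0xE0 cont=1 payload=0x60=96: acc |= 96<<14 -> acc=1576196 shift=21
  byte[6]=0x09 cont=0 payload=0x09=9: acc |= 9<<21 -> acc=20450564 shift=28 [end]
Varint 2: bytes[3:7] = 84 9A E0 09 -> value 20450564 (4 byte(s))
  byte[7]=0x23 cont=0 payload=0x23=35: acc |= 35<<0 -> acc=35 shift=7 [end]
Varint 3: bytes[7:8] = 23 -> value 35 (1 byte(s))
  byte[8]=0x84 cont=1 payload=0x04=4: acc |= 4<<0 -> acc=4 shift=7
  byte[9]=0x84 cont=1 payload=0x04=4: acc |= 4<<7 -> acc=516 shift=14
  byte[10]=0xE9 cont=1 payload=0x69=105: acc |= 105<<14 -> acc=1720836 shift=21
  byte[11]=0x7C cont=0 payload=0x7C=124: acc |= 124<<21 -> acc=261767684 shift=28 [end]
Varint 4: bytes[8:12] = 84 84 E9 7C -> value 261767684 (4 byte(s))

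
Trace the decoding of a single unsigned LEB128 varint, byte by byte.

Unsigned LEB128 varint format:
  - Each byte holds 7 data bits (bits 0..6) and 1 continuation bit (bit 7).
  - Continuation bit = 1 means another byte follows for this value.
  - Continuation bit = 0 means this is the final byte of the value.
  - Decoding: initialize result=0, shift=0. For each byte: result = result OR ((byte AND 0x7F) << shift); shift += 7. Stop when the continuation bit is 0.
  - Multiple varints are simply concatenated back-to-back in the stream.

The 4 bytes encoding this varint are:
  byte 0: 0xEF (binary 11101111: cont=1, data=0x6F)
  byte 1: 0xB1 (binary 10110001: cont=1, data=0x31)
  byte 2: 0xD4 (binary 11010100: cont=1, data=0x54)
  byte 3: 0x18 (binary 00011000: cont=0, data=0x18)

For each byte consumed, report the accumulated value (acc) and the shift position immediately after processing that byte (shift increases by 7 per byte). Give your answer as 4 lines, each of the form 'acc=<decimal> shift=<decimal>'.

byte 0=0xEF: payload=0x6F=111, contrib = 111<<0 = 111; acc -> 111, shift -> 7
byte 1=0xB1: payload=0x31=49, contrib = 49<<7 = 6272; acc -> 6383, shift -> 14
byte 2=0xD4: payload=0x54=84, contrib = 84<<14 = 1376256; acc -> 1382639, shift -> 21
byte 3=0x18: payload=0x18=24, contrib = 24<<21 = 50331648; acc -> 51714287, shift -> 28

Answer: acc=111 shift=7
acc=6383 shift=14
acc=1382639 shift=21
acc=51714287 shift=28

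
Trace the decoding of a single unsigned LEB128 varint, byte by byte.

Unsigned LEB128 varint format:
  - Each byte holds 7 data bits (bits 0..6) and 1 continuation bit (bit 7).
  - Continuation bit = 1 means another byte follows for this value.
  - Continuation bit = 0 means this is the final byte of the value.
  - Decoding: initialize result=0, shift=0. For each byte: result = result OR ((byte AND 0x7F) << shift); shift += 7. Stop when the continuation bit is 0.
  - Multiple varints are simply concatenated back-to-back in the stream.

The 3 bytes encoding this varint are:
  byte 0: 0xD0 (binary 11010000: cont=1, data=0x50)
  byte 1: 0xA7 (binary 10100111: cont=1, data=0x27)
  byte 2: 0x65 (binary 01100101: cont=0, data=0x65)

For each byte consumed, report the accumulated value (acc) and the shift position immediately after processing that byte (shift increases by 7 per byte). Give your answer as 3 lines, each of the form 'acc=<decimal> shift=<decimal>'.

byte 0=0xD0: payload=0x50=80, contrib = 80<<0 = 80; acc -> 80, shift -> 7
byte 1=0xA7: payload=0x27=39, contrib = 39<<7 = 4992; acc -> 5072, shift -> 14
byte 2=0x65: payload=0x65=101, contrib = 101<<14 = 1654784; acc -> 1659856, shift -> 21

Answer: acc=80 shift=7
acc=5072 shift=14
acc=1659856 shift=21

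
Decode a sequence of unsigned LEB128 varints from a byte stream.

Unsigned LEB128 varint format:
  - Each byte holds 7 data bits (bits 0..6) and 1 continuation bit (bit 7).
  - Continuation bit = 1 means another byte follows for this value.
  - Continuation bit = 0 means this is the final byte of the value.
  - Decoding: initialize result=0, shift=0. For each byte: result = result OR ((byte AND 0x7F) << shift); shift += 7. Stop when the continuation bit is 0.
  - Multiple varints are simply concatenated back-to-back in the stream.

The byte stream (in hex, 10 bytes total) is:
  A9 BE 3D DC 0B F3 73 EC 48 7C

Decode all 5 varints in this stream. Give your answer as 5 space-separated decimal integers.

Answer: 1007401 1500 14835 9324 124

Derivation:
  byte[0]=0xA9 cont=1 payload=0x29=41: acc |= 41<<0 -> acc=41 shift=7
  byte[1]=0xBE cont=1 payload=0x3E=62: acc |= 62<<7 -> acc=7977 shift=14
  byte[2]=0x3D cont=0 payload=0x3D=61: acc |= 61<<14 -> acc=1007401 shift=21 [end]
Varint 1: bytes[0:3] = A9 BE 3D -> value 1007401 (3 byte(s))
  byte[3]=0xDC cont=1 payload=0x5C=92: acc |= 92<<0 -> acc=92 shift=7
  byte[4]=0x0B cont=0 payload=0x0B=11: acc |= 11<<7 -> acc=1500 shift=14 [end]
Varint 2: bytes[3:5] = DC 0B -> value 1500 (2 byte(s))
  byte[5]=0xF3 cont=1 payload=0x73=115: acc |= 115<<0 -> acc=115 shift=7
  byte[6]=0x73 cont=0 payload=0x73=115: acc |= 115<<7 -> acc=14835 shift=14 [end]
Varint 3: bytes[5:7] = F3 73 -> value 14835 (2 byte(s))
  byte[7]=0xEC cont=1 payload=0x6C=108: acc |= 108<<0 -> acc=108 shift=7
  byte[8]=0x48 cont=0 payload=0x48=72: acc |= 72<<7 -> acc=9324 shift=14 [end]
Varint 4: bytes[7:9] = EC 48 -> value 9324 (2 byte(s))
  byte[9]=0x7C cont=0 payload=0x7C=124: acc |= 124<<0 -> acc=124 shift=7 [end]
Varint 5: bytes[9:10] = 7C -> value 124 (1 byte(s))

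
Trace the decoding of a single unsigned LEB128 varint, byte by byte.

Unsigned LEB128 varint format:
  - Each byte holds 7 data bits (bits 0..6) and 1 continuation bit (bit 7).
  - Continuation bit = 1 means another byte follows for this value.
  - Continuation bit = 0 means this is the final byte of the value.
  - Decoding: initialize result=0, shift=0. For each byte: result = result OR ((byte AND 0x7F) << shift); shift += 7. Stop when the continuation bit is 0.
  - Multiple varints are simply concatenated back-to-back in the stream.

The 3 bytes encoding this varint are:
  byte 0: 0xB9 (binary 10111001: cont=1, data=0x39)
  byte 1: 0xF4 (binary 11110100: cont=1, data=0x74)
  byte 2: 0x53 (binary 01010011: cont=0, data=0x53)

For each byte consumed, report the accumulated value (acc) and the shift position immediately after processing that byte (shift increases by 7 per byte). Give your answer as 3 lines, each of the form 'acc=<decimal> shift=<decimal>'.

Answer: acc=57 shift=7
acc=14905 shift=14
acc=1374777 shift=21

Derivation:
byte 0=0xB9: payload=0x39=57, contrib = 57<<0 = 57; acc -> 57, shift -> 7
byte 1=0xF4: payload=0x74=116, contrib = 116<<7 = 14848; acc -> 14905, shift -> 14
byte 2=0x53: payload=0x53=83, contrib = 83<<14 = 1359872; acc -> 1374777, shift -> 21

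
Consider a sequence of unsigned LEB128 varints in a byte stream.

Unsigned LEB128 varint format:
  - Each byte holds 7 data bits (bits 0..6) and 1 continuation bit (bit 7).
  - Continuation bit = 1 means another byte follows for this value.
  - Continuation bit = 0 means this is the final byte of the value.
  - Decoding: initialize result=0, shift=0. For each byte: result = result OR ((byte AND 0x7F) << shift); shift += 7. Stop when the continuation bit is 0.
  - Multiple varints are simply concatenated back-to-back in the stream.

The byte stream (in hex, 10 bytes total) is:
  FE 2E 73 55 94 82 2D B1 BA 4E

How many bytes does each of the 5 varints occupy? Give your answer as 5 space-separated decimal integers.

  byte[0]=0xFE cont=1 payload=0x7E=126: acc |= 126<<0 -> acc=126 shift=7
  byte[1]=0x2E cont=0 payload=0x2E=46: acc |= 46<<7 -> acc=6014 shift=14 [end]
Varint 1: bytes[0:2] = FE 2E -> value 6014 (2 byte(s))
  byte[2]=0x73 cont=0 payload=0x73=115: acc |= 115<<0 -> acc=115 shift=7 [end]
Varint 2: bytes[2:3] = 73 -> value 115 (1 byte(s))
  byte[3]=0x55 cont=0 payload=0x55=85: acc |= 85<<0 -> acc=85 shift=7 [end]
Varint 3: bytes[3:4] = 55 -> value 85 (1 byte(s))
  byte[4]=0x94 cont=1 payload=0x14=20: acc |= 20<<0 -> acc=20 shift=7
  byte[5]=0x82 cont=1 payload=0x02=2: acc |= 2<<7 -> acc=276 shift=14
  byte[6]=0x2D cont=0 payload=0x2D=45: acc |= 45<<14 -> acc=737556 shift=21 [end]
Varint 4: bytes[4:7] = 94 82 2D -> value 737556 (3 byte(s))
  byte[7]=0xB1 cont=1 payload=0x31=49: acc |= 49<<0 -> acc=49 shift=7
  byte[8]=0xBA cont=1 payload=0x3A=58: acc |= 58<<7 -> acc=7473 shift=14
  byte[9]=0x4E cont=0 payload=0x4E=78: acc |= 78<<14 -> acc=1285425 shift=21 [end]
Varint 5: bytes[7:10] = B1 BA 4E -> value 1285425 (3 byte(s))

Answer: 2 1 1 3 3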